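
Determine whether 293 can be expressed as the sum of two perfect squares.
2² + 17² (a=2, b=17)

Factorization: 293 = 293
By Fermat: n is sum of two squares iff every prime p ≡ 3 (mod 4) appears to even power.
All primes ≡ 3 (mod 4) appear to even power.
Search a = 0, 1, 2, … for 293 - a² a perfect square: first hit at a = 2: 293 - 4 = 289 = 17².
293 = 2² + 17² = 4 + 289 ✓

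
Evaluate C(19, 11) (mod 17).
0

Using Lucas' theorem:
Write n=19 and k=11 in base 17:
n in base 17: [1, 2]
k in base 17: [0, 11]
C(19,11) mod 17 = ∏ C(n_i, k_i) mod 17
Digit binomials (mod 17): C(1,0) = 1; C(2,11) = 0 (k_i > n_i)
Product: 1 × 0 = 0 ≡ 0 (mod 17)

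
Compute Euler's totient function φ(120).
32

120 = 2^3 × 3 × 5
φ(n) = n × ∏(1 - 1/p) for each prime p dividing n
φ(120) = 120 × (1 - 1/2) × (1 - 1/3) × (1 - 1/5) = 32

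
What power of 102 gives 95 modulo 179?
24

Baby-step giant-step with step n = ⌈√179⌉ = 14.
Baby steps 102^j mod 179 (j:value) for j=0..13: 0:1, 1:102, 2:22, 3:96, 4:126, 5:143, 6:87, 7:103, 8:124, 9:118, 10:43, 11:90, 12:51, 13:11.
Giant-step multiplier: 102^(-14) ≡ 102^(178-14) = 102^164 ≡ 138 (mod 179).
Giant steps γ_i = 95·138^i mod 179: γ_0=95, γ_1=43 (in table at j=10).
x = i·n + j = 1·14 + 10 = 24.
Check: 102^24 ≡ 95 (mod 179).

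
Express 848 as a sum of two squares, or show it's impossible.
8² + 28² (a=8, b=28)

Factorization: 848 = 2^4 × 53
By Fermat: n is sum of two squares iff every prime p ≡ 3 (mod 4) appears to even power.
All primes ≡ 3 (mod 4) appear to even power.
Search a = 0, 1, 2, … for 848 - a² a perfect square: first hit at a = 8: 848 - 64 = 784 = 28².
848 = 8² + 28² = 64 + 784 ✓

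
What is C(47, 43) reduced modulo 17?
1

Using Lucas' theorem:
Write n=47 and k=43 in base 17:
n in base 17: [2, 13]
k in base 17: [2, 9]
C(47,43) mod 17 = ∏ C(n_i, k_i) mod 17
Digit binomials (mod 17): C(2,2) = 1; C(13,9) = 715 ≡ 1
Product: 1 × 1 = 1 ≡ 1 (mod 17)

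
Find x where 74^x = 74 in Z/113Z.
1

Baby-step giant-step with step n = ⌈√113⌉ = 11.
Baby steps 74^j mod 113 (j:value) for j=0..10: 0:1, 1:74, 2:52, 3:6, 4:105, 5:86, 6:36, 7:65, 8:64, 9:103, 10:51.
h = 74 is already in the table at j=1, so x = 1.
Check: 74^1 ≡ 74 (mod 113).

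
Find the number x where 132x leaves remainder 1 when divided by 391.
157

gcd(132, 391) = 1, so the inverse exists.
Extended Euclidean algorithm on (391, 132):
391 = 2 × 132 + 127  ⟹  127 = (1)·391 + (-2)·132
132 = 1 × 127 + 5  ⟹  5 = (-1)·391 + (3)·132
127 = 25 × 5 + 2  ⟹  2 = (26)·391 + (-77)·132
5 = 2 × 2 + 1  ⟹  1 = (-53)·391 + (157)·132
So (157)·132 ≡ 1 (mod 391), i.e. 132^(-1) ≡ 157 (mod 391).
Check: 132 × 157 = 20724 ≡ 1 (mod 391)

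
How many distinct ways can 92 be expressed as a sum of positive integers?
72533807

p(n) counts ways to write n as a sum of positive integers (order ignored).
Euler's pentagonal recurrence: p(k) = p(k-1) + p(k-2) - p(k-5) - p(k-7) + p(k-12) + p(k-15) - ... (offsets j(3j∓1)/2, signs ++--, p(0)=1, p(<0)=0).
DP table for k = 0..91: p(0)=1, p(1)=1, p(2)=2, p(3)=3, p(4)=5, p(5)=7, p(6)=11, p(7)=15, p(8)=22, p(9)=30, p(10)=42, p(11)=56, p(12)=77, p(13)=101, p(14)=135, p(15)=176, p(16)=231, p(17)=297, p(18)=385, p(19)=490, p(20)=627, p(21)=792, p(22)=1002, p(23)=1255, p(24)=1575, p(25)=1958, p(26)=2436, p(27)=3010, p(28)=3718, p(29)=4565, p(30)=5604, p(31)=6842, p(32)=8349, p(33)=10143, p(34)=12310, p(35)=14883, p(36)=17977, p(37)=21637, p(38)=26015, p(39)=31185, p(40)=37338, p(41)=44583, p(42)=53174, p(43)=63261, p(44)=75175, p(45)=89134, p(46)=105558, p(47)=124754, p(48)=147273, p(49)=173525, p(50)=204226, p(51)=239943, p(52)=281589, p(53)=329931, p(54)=386155, p(55)=451276, p(56)=526823, p(57)=614154, p(58)=715220, p(59)=831820, p(60)=966467, p(61)=1121505, p(62)=1300156, p(63)=1505499, p(64)=1741630, p(65)=2012558, p(66)=2323520, p(67)=2679689, p(68)=3087735, p(69)=3554345, p(70)=4087968, p(71)=4697205, p(72)=5392783, p(73)=6185689, p(74)=7089500, p(75)=8118264, p(76)=9289091, p(77)=10619863, p(78)=12132164, p(79)=13848650, p(80)=15796476, p(81)=18004327, p(82)=20506255, p(83)=23338469, p(84)=26543660, p(85)=30167357, p(86)=34262962, p(87)=38887673, p(88)=44108109, p(89)=49995925, p(90)=56634173, p(91)=64112359.
Final step: p(92) = p(91) + p(90) - p(87) - p(85) + p(80) + p(77) - p(70) - p(66) + p(57) + p(52) - p(41) - p(35) + p(22) + p(15) - p(0)
= 64112359 + 56634173 - 38887673 - 30167357 + 15796476 + 10619863 - 4087968 - 2323520 + 614154 + 281589 - 44583 - 14883 + 1002 + 176 - 1
= 72533807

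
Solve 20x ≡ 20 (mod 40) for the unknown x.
x ≡ 1 (mod 2)

gcd(20, 40) = 20, which divides 20, so solutions exist.
Divide through by 20: x ≡ 1 (mod 2).
The coefficient of x is now 1, so x ≡ 1 (mod 2).
Check: 20 × 1 = 20 ≡ 20 (mod 40).
x ≡ 1 (mod 2), giving 20 solutions mod 40.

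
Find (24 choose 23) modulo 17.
7

Using Lucas' theorem:
Write n=24 and k=23 in base 17:
n in base 17: [1, 7]
k in base 17: [1, 6]
C(24,23) mod 17 = ∏ C(n_i, k_i) mod 17
Digit binomials (mod 17): C(1,1) = 1; C(7,6) = 7
Product: 1 × 7 = 7 ≡ 7 (mod 17)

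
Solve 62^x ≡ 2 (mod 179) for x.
65

Baby-step giant-step with step n = ⌈√179⌉ = 14.
Baby steps 62^j mod 179 (j:value) for j=0..13: 0:1, 1:62, 2:85, 3:79, 4:65, 5:92, 6:155, 7:123, 8:108, 9:73, 10:51, 11:119, 12:39, 13:91.
Giant-step multiplier: 62^(-14) ≡ 62^(178-14) = 62^164 ≡ 77 (mod 179).
Giant steps γ_i = 2·77^i mod 179: γ_0=2, γ_1=154, γ_2=44, γ_3=166, γ_4=73 (in table at j=9).
x = i·n + j = 4·14 + 9 = 65.
Check: 62^65 ≡ 2 (mod 179).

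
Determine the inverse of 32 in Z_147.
23

gcd(32, 147) = 1, so the inverse exists.
Extended Euclidean algorithm on (147, 32):
147 = 4 × 32 + 19  ⟹  19 = (1)·147 + (-4)·32
32 = 1 × 19 + 13  ⟹  13 = (-1)·147 + (5)·32
19 = 1 × 13 + 6  ⟹  6 = (2)·147 + (-9)·32
13 = 2 × 6 + 1  ⟹  1 = (-5)·147 + (23)·32
So (23)·32 ≡ 1 (mod 147), i.e. 32^(-1) ≡ 23 (mod 147).
Check: 32 × 23 = 736 ≡ 1 (mod 147)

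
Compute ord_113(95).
8

113 is prime, so ord(95) divides φ(113) = 112.
Divisors of 112: 1, 2, 4, 7, 8, 14, 16, 28, 56, 112.
Repeated squaring: 95^1 ≡ 95, 95^2 ≡ 98, 95^4 ≡ 112, 95^8 ≡ 1, 95^16 ≡ 1, 95^32 ≡ 1, 95^64 ≡ 1 (mod 113).
Test 95^d mod 113 for each divisor d in increasing order:
95^1 ≡ 95
95^2 ≡ 98
95^4 ≡ 112
95^7 = 95^4·95^2·95^1 ≡ 69
95^8 ≡ 1  ← first divisor giving 1
The order is 8.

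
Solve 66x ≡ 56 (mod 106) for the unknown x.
x ≡ 41 (mod 53)

gcd(66, 106) = 2, which divides 56, so solutions exist.
Divide through by 2: 33x ≡ 28 (mod 53).
Find 33^(-1) mod 53 by the extended Euclidean algorithm:
53 = 1 × 33 + 20  ⟹  20 = (1)·53 + (-1)·33
33 = 1 × 20 + 13  ⟹  13 = (-1)·53 + (2)·33
20 = 1 × 13 + 7  ⟹  7 = (2)·53 + (-3)·33
13 = 1 × 7 + 6  ⟹  6 = (-3)·53 + (5)·33
7 = 1 × 6 + 1  ⟹  1 = (5)·53 + (-8)·33
So (-8)·33 ≡ 1 (mod 53), i.e. 33^(-1) ≡ -8 ≡ 45 (mod 53).
x ≡ 45 × 28 = 1260 ≡ 41 (mod 53).
Check: 66 × 41 = 2706 ≡ 56 (mod 106).
x ≡ 41 (mod 53), giving 2 solutions mod 106.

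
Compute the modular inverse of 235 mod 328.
67

gcd(235, 328) = 1, so the inverse exists.
Extended Euclidean algorithm on (328, 235):
328 = 1 × 235 + 93  ⟹  93 = (1)·328 + (-1)·235
235 = 2 × 93 + 49  ⟹  49 = (-2)·328 + (3)·235
93 = 1 × 49 + 44  ⟹  44 = (3)·328 + (-4)·235
49 = 1 × 44 + 5  ⟹  5 = (-5)·328 + (7)·235
44 = 8 × 5 + 4  ⟹  4 = (43)·328 + (-60)·235
5 = 1 × 4 + 1  ⟹  1 = (-48)·328 + (67)·235
So (67)·235 ≡ 1 (mod 328), i.e. 235^(-1) ≡ 67 (mod 328).
Check: 235 × 67 = 15745 ≡ 1 (mod 328)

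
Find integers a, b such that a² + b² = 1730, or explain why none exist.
7² + 41² (a=7, b=41)

Factorization: 1730 = 2 × 5 × 173
By Fermat: n is sum of two squares iff every prime p ≡ 3 (mod 4) appears to even power.
All primes ≡ 3 (mod 4) appear to even power.
Search a = 0, 1, 2, … for 1730 - a² a perfect square: first hit at a = 7: 1730 - 49 = 1681 = 41².
1730 = 7² + 41² = 49 + 1681 ✓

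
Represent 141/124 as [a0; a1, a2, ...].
[1; 7, 3, 2, 2]

Euclidean algorithm steps:
141 = 1 × 124 + 17
124 = 7 × 17 + 5
17 = 3 × 5 + 2
5 = 2 × 2 + 1
2 = 2 × 1 + 0
Continued fraction: [1; 7, 3, 2, 2]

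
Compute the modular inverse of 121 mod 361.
182

gcd(121, 361) = 1, so the inverse exists.
Extended Euclidean algorithm on (361, 121):
361 = 2 × 121 + 119  ⟹  119 = (1)·361 + (-2)·121
121 = 1 × 119 + 2  ⟹  2 = (-1)·361 + (3)·121
119 = 59 × 2 + 1  ⟹  1 = (60)·361 + (-179)·121
So (-179)·121 ≡ 1 (mod 361), i.e. 121^(-1) ≡ -179 ≡ 182 (mod 361).
Check: 121 × 182 = 22022 ≡ 1 (mod 361)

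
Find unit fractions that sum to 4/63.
1/16 + 1/1008

Greedy algorithm:
4/63: ceiling(63/4) = 16, use 1/16
1/1008: ceiling(1008/1) = 1008, use 1/1008
Result: 4/63 = 1/16 + 1/1008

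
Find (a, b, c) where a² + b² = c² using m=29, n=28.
(57, 1624, 1625)

Euclid's formula: a = m² - n², b = 2mn, c = m² + n²
m = 29, n = 28
a = 29² - 28² = 841 - 784 = 57
b = 2 × 29 × 28 = 1624
c = 29² + 28² = 841 + 784 = 1625
Verification: 57² + 1624² = 3249 + 2637376 = 2640625 = 1625² ✓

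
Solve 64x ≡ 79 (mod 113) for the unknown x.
x ≡ 3 (mod 113)

gcd(64, 113) = 1, which divides 79, so solutions exist.
Find 64^(-1) mod 113 by the extended Euclidean algorithm:
113 = 1 × 64 + 49  ⟹  49 = (1)·113 + (-1)·64
64 = 1 × 49 + 15  ⟹  15 = (-1)·113 + (2)·64
49 = 3 × 15 + 4  ⟹  4 = (4)·113 + (-7)·64
15 = 3 × 4 + 3  ⟹  3 = (-13)·113 + (23)·64
4 = 1 × 3 + 1  ⟹  1 = (17)·113 + (-30)·64
So (-30)·64 ≡ 1 (mod 113), i.e. 64^(-1) ≡ -30 ≡ 83 (mod 113).
x ≡ 83 × 79 = 6557 ≡ 3 (mod 113).
Check: 64 × 3 = 192 ≡ 79 (mod 113).
Unique solution: x ≡ 3 (mod 113)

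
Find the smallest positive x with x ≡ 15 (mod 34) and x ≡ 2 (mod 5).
117

Using Chinese Remainder Theorem:
M = 34 × 5 = 170
M1 = 5, M2 = 34
y1 = 5^(-1) mod 34 = 7
y2 = 34^(-1) mod 5 = 4
x = (15×5×7 + 2×34×4) mod 170 = 117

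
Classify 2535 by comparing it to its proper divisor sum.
deficient

Proper divisors of 2535: sum = 1 + 3 + 5 + 13 + 15 + 39 + 65 + 169 + 195 + 507 + 845 = 1857
Since 1857 < 2535, 2535 is deficient.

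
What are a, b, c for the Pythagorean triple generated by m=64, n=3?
(4087, 384, 4105)

Euclid's formula: a = m² - n², b = 2mn, c = m² + n²
m = 64, n = 3
a = 64² - 3² = 4096 - 9 = 4087
b = 2 × 64 × 3 = 384
c = 64² + 3² = 4096 + 9 = 4105
Verification: 4087² + 384² = 16703569 + 147456 = 16851025 = 4105² ✓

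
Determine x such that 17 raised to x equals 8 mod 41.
6

Baby-step giant-step with step n = ⌈√41⌉ = 7.
Baby steps 17^j mod 41 (j:value) for j=0..6: 0:1, 1:17, 2:2, 3:34, 4:4, 5:27, 6:8.
h = 8 is already in the table at j=6, so x = 6.
Check: 17^6 ≡ 8 (mod 41).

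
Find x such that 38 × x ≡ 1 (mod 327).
284

gcd(38, 327) = 1, so the inverse exists.
Extended Euclidean algorithm on (327, 38):
327 = 8 × 38 + 23  ⟹  23 = (1)·327 + (-8)·38
38 = 1 × 23 + 15  ⟹  15 = (-1)·327 + (9)·38
23 = 1 × 15 + 8  ⟹  8 = (2)·327 + (-17)·38
15 = 1 × 8 + 7  ⟹  7 = (-3)·327 + (26)·38
8 = 1 × 7 + 1  ⟹  1 = (5)·327 + (-43)·38
So (-43)·38 ≡ 1 (mod 327), i.e. 38^(-1) ≡ -43 ≡ 284 (mod 327).
Check: 38 × 284 = 10792 ≡ 1 (mod 327)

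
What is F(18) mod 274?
118

Matrix identity: Q^n = [[F_(n+1), F_n], [F_n, F_(n-1)]] with Q = [[1,1],[1,0]].
n = 18 = 10010₂. Square-and-multiply, entries mod 274:
Q^1 = [[1,1],[1,0]]
Q^2 = (Q^1)² = [[2,1],[1,1]]
Q^4 = (Q^2)² = [[5,3],[3,2]]
Q^9 = (Q^4)²·Q = [[55,34],[34,21]]
Q^18 = (Q^9)² = [[71,118],[118,227]]
F_18 mod 274 = Q^18[0][1] = 118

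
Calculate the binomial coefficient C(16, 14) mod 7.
1

Using Lucas' theorem:
Write n=16 and k=14 in base 7:
n in base 7: [2, 2]
k in base 7: [2, 0]
C(16,14) mod 7 = ∏ C(n_i, k_i) mod 7
Digit binomials (mod 7): C(2,2) = 1; C(2,0) = 1
Product: 1 × 1 = 1 ≡ 1 (mod 7)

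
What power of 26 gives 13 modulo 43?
34

Baby-step giant-step with step n = ⌈√43⌉ = 7.
Baby steps 26^j mod 43 (j:value) for j=0..6: 0:1, 1:26, 2:31, 3:32, 4:15, 5:3, 6:35.
Giant-step multiplier: 26^(-7) ≡ 26^(42-7) = 26^35 ≡ 37 (mod 43).
Giant steps γ_i = 13·37^i mod 43: γ_0=13, γ_1=8, γ_2=38, γ_3=30, γ_4=35 (in table at j=6).
x = i·n + j = 4·7 + 6 = 34.
Check: 26^34 ≡ 13 (mod 43).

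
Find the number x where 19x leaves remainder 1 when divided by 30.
19

gcd(19, 30) = 1, so the inverse exists.
Extended Euclidean algorithm on (30, 19):
30 = 1 × 19 + 11  ⟹  11 = (1)·30 + (-1)·19
19 = 1 × 11 + 8  ⟹  8 = (-1)·30 + (2)·19
11 = 1 × 8 + 3  ⟹  3 = (2)·30 + (-3)·19
8 = 2 × 3 + 2  ⟹  2 = (-5)·30 + (8)·19
3 = 1 × 2 + 1  ⟹  1 = (7)·30 + (-11)·19
So (-11)·19 ≡ 1 (mod 30), i.e. 19^(-1) ≡ -11 ≡ 19 (mod 30).
Check: 19 × 19 = 361 ≡ 1 (mod 30)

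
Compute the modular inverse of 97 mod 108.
49

gcd(97, 108) = 1, so the inverse exists.
Extended Euclidean algorithm on (108, 97):
108 = 1 × 97 + 11  ⟹  11 = (1)·108 + (-1)·97
97 = 8 × 11 + 9  ⟹  9 = (-8)·108 + (9)·97
11 = 1 × 9 + 2  ⟹  2 = (9)·108 + (-10)·97
9 = 4 × 2 + 1  ⟹  1 = (-44)·108 + (49)·97
So (49)·97 ≡ 1 (mod 108), i.e. 97^(-1) ≡ 49 (mod 108).
Check: 97 × 49 = 4753 ≡ 1 (mod 108)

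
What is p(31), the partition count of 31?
6842

p(n) counts ways to write n as a sum of positive integers (order ignored).
Euler's pentagonal recurrence: p(k) = p(k-1) + p(k-2) - p(k-5) - p(k-7) + p(k-12) + p(k-15) - ... (offsets j(3j∓1)/2, signs ++--, p(0)=1, p(<0)=0).
DP table for k = 0..30: p(0)=1, p(1)=1, p(2)=2, p(3)=3, p(4)=5, p(5)=7, p(6)=11, p(7)=15, p(8)=22, p(9)=30, p(10)=42, p(11)=56, p(12)=77, p(13)=101, p(14)=135, p(15)=176, p(16)=231, p(17)=297, p(18)=385, p(19)=490, p(20)=627, p(21)=792, p(22)=1002, p(23)=1255, p(24)=1575, p(25)=1958, p(26)=2436, p(27)=3010, p(28)=3718, p(29)=4565, p(30)=5604.
Final step: p(31) = p(30) + p(29) - p(26) - p(24) + p(19) + p(16) - p(9) - p(5)
= 5604 + 4565 - 2436 - 1575 + 490 + 231 - 30 - 7
= 6842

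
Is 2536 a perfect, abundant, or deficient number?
deficient

Proper divisors of 2536: sum = 1 + 2 + 4 + 8 + 317 + 634 + 1268 = 2234
Since 2234 < 2536, 2536 is deficient.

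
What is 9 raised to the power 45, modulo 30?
9

Repeated squaring. Binary of 45 = 101101.
9^1 ≡ 9 (mod 30); 9^2 ≡ 21 (mod 30); 9^4 ≡ 21 (mod 30); 9^8 ≡ 21 (mod 30); 9^16 ≡ 21 (mod 30); 9^32 ≡ 21 (mod 30)
9^45 = 9^1 × 9^4 × 9^8 × 9^32 ≡ 9 (mod 30)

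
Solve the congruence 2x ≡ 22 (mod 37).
x ≡ 11 (mod 37)

gcd(2, 37) = 1, which divides 22, so solutions exist.
Find 2^(-1) mod 37 by the extended Euclidean algorithm:
37 = 18 × 2 + 1  ⟹  1 = (1)·37 + (-18)·2
So (-18)·2 ≡ 1 (mod 37), i.e. 2^(-1) ≡ -18 ≡ 19 (mod 37).
x ≡ 19 × 22 = 418 ≡ 11 (mod 37).
Check: 2 × 11 = 22 ≡ 22 (mod 37).
Unique solution: x ≡ 11 (mod 37)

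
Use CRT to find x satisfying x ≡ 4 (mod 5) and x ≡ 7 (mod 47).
54

Using Chinese Remainder Theorem:
M = 5 × 47 = 235
M1 = 47, M2 = 5
y1 = 47^(-1) mod 5 = 3
y2 = 5^(-1) mod 47 = 19
x = (4×47×3 + 7×5×19) mod 235 = 54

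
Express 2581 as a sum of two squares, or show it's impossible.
9² + 50² (a=9, b=50)

Factorization: 2581 = 29 × 89
By Fermat: n is sum of two squares iff every prime p ≡ 3 (mod 4) appears to even power.
All primes ≡ 3 (mod 4) appear to even power.
Search a = 0, 1, 2, … for 2581 - a² a perfect square: first hit at a = 9: 2581 - 81 = 2500 = 50².
2581 = 9² + 50² = 81 + 2500 ✓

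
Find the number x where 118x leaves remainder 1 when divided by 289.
169

gcd(118, 289) = 1, so the inverse exists.
Extended Euclidean algorithm on (289, 118):
289 = 2 × 118 + 53  ⟹  53 = (1)·289 + (-2)·118
118 = 2 × 53 + 12  ⟹  12 = (-2)·289 + (5)·118
53 = 4 × 12 + 5  ⟹  5 = (9)·289 + (-22)·118
12 = 2 × 5 + 2  ⟹  2 = (-20)·289 + (49)·118
5 = 2 × 2 + 1  ⟹  1 = (49)·289 + (-120)·118
So (-120)·118 ≡ 1 (mod 289), i.e. 118^(-1) ≡ -120 ≡ 169 (mod 289).
Check: 118 × 169 = 19942 ≡ 1 (mod 289)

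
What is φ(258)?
84

258 = 2 × 3 × 43
φ(n) = n × ∏(1 - 1/p) for each prime p dividing n
φ(258) = 258 × (1 - 1/2) × (1 - 1/3) × (1 - 1/43) = 84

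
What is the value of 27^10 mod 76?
49

Repeated squaring. Binary of 10 = 1010.
27^1 ≡ 27 (mod 76); 27^2 ≡ 45 (mod 76); 27^4 ≡ 49 (mod 76); 27^8 ≡ 45 (mod 76)
27^10 = 27^2 × 27^8 ≡ 49 (mod 76)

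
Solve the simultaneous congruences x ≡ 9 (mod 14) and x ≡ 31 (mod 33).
163

Using Chinese Remainder Theorem:
M = 14 × 33 = 462
M1 = 33, M2 = 14
y1 = 33^(-1) mod 14 = 3
y2 = 14^(-1) mod 33 = 26
x = (9×33×3 + 31×14×26) mod 462 = 163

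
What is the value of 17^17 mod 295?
127

Repeated squaring. Binary of 17 = 10001.
17^1 ≡ 17 (mod 295); 17^2 ≡ 289 (mod 295); 17^4 ≡ 36 (mod 295); 17^8 ≡ 116 (mod 295); 17^16 ≡ 181 (mod 295)
17^17 = 17^1 × 17^16 ≡ 127 (mod 295)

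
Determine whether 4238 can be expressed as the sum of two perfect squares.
Not possible

Factorization: 4238 = 2 × 13 × 163
By Fermat: n is sum of two squares iff every prime p ≡ 3 (mod 4) appears to even power.
Prime(s) ≡ 3 (mod 4) with odd exponent: [(163, 1)]
Therefore 4238 cannot be expressed as a² + b².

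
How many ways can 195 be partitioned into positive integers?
2580840212973

p(n) counts ways to write n as a sum of positive integers (order ignored).
Euler's pentagonal recurrence: p(k) = p(k-1) + p(k-2) - p(k-5) - p(k-7) + p(k-12) + p(k-15) - ... (offsets j(3j∓1)/2, signs ++--, p(0)=1, p(<0)=0).
DP table for k = 0..194: p(0)=1, p(1)=1, p(2)=2, p(3)=3, p(4)=5, p(5)=7, p(6)=11, p(7)=15, p(8)=22, p(9)=30, p(10)=42, p(11)=56, p(12)=77, p(13)=101, p(14)=135, p(15)=176, p(16)=231, p(17)=297, p(18)=385, p(19)=490, p(20)=627, p(21)=792, p(22)=1002, p(23)=1255, p(24)=1575, p(25)=1958, p(26)=2436, p(27)=3010, p(28)=3718, p(29)=4565, p(30)=5604, p(31)=6842, p(32)=8349, p(33)=10143, p(34)=12310, p(35)=14883, p(36)=17977, p(37)=21637, p(38)=26015, p(39)=31185, p(40)=37338, p(41)=44583, p(42)=53174, p(43)=63261, p(44)=75175, p(45)=89134, p(46)=105558, p(47)=124754, p(48)=147273, p(49)=173525, p(50)=204226, p(51)=239943, p(52)=281589, p(53)=329931, p(54)=386155, p(55)=451276, p(56)=526823, p(57)=614154, p(58)=715220, p(59)=831820, p(60)=966467, p(61)=1121505, p(62)=1300156, p(63)=1505499, p(64)=1741630, p(65)=2012558, p(66)=2323520, p(67)=2679689, p(68)=3087735, p(69)=3554345, p(70)=4087968, p(71)=4697205, p(72)=5392783, p(73)=6185689, p(74)=7089500, p(75)=8118264, p(76)=9289091, p(77)=10619863, p(78)=12132164, p(79)=13848650, p(80)=15796476, p(81)=18004327, p(82)=20506255, p(83)=23338469, p(84)=26543660, p(85)=30167357, p(86)=34262962, p(87)=38887673, p(88)=44108109, p(89)=49995925, p(90)=56634173, p(91)=64112359, p(92)=72533807, p(93)=82010177, p(94)=92669720, p(95)=104651419, p(96)=118114304, p(97)=133230930, p(98)=150198136, p(99)=169229875, p(100)=190569292, p(101)=214481126, p(102)=241265379, p(103)=271248950, p(104)=304801365, p(105)=342325709, p(106)=384276336, p(107)=431149389, p(108)=483502844, p(109)=541946240, p(110)=607163746, p(111)=679903203, p(112)=761002156, p(113)=851376628, p(114)=952050665, p(115)=1064144451, p(116)=1188908248, p(117)=1327710076, p(118)=1482074143, p(119)=1653668665, p(120)=1844349560, p(121)=2056148051, p(122)=2291320912, p(123)=2552338241, p(124)=2841940500, p(125)=3163127352, p(126)=3519222692, p(127)=3913864295, p(128)=4351078600, p(129)=4835271870, p(130)=5371315400, p(131)=5964539504, p(132)=6620830889, p(133)=7346629512, p(134)=8149040695, p(135)=9035836076, p(136)=10015581680, p(137)=11097645016, p(138)=12292341831, p(139)=13610949895, p(140)=15065878135, p(141)=16670689208, p(142)=18440293320, p(143)=20390982757, p(144)=22540654445, p(145)=24908858009, p(146)=27517052599, p(147)=30388671978, p(148)=33549419497, p(149)=37027355200, p(150)=40853235313, p(151)=45060624582, p(152)=49686288421, p(153)=54770336324, p(154)=60356673280, p(155)=66493182097, p(156)=73232243759, p(157)=80630964769, p(158)=88751778802, p(159)=97662728555, p(160)=107438159466, p(161)=118159068427, p(162)=129913904637, p(163)=142798995930, p(164)=156919475295, p(165)=172389800255, p(166)=189334822579, p(167)=207890420102, p(168)=228204732751, p(169)=250438925115, p(170)=274768617130, p(171)=301384802048, p(172)=330495499613, p(173)=362326859895, p(174)=397125074750, p(175)=435157697830, p(176)=476715857290, p(177)=522115831195, p(178)=571701605655, p(179)=625846753120, p(180)=684957390936, p(181)=749474411781, p(182)=819876908323, p(183)=896684817527, p(184)=980462880430, p(185)=1071823774337, p(186)=1171432692373, p(187)=1280011042268, p(188)=1398341745571, p(189)=1527273599625, p(190)=1667727404093, p(191)=1820701100652, p(192)=1987276856363, p(193)=2168627105469, p(194)=2366022741845.
Final step: p(195) = p(194) + p(193) - p(190) - p(188) + p(183) + p(180) - p(173) - p(169) + p(160) + p(155) - p(144) - p(138) + p(125) + p(118) - p(103) - p(95) + p(78) + p(69) - p(50) - p(40) + p(19) + p(8)
= 2366022741845 + 2168627105469 - 1667727404093 - 1398341745571 + 896684817527 + 684957390936 - 362326859895 - 250438925115 + 107438159466 + 66493182097 - 22540654445 - 12292341831 + 3163127352 + 1482074143 - 271248950 - 104651419 + 12132164 + 3554345 - 204226 - 37338 + 490 + 22
= 2580840212973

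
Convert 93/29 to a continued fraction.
[3; 4, 1, 5]

Euclidean algorithm steps:
93 = 3 × 29 + 6
29 = 4 × 6 + 5
6 = 1 × 5 + 1
5 = 5 × 1 + 0
Continued fraction: [3; 4, 1, 5]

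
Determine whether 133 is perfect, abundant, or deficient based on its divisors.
deficient

Proper divisors of 133: sum = 1 + 7 + 19 = 27
Since 27 < 133, 133 is deficient.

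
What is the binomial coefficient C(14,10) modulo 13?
0

Using Lucas' theorem:
Write n=14 and k=10 in base 13:
n in base 13: [1, 1]
k in base 13: [0, 10]
C(14,10) mod 13 = ∏ C(n_i, k_i) mod 13
Digit binomials (mod 13): C(1,0) = 1; C(1,10) = 0 (k_i > n_i)
Product: 1 × 0 = 0 ≡ 0 (mod 13)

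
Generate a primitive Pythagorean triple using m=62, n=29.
(3003, 3596, 4685)

Euclid's formula: a = m² - n², b = 2mn, c = m² + n²
m = 62, n = 29
a = 62² - 29² = 3844 - 841 = 3003
b = 2 × 62 × 29 = 3596
c = 62² + 29² = 3844 + 841 = 4685
Verification: 3003² + 3596² = 9018009 + 12931216 = 21949225 = 4685² ✓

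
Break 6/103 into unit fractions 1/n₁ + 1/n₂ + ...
1/18 + 1/371 + 1/687834

Greedy algorithm:
6/103: ceiling(103/6) = 18, use 1/18
5/1854: ceiling(1854/5) = 371, use 1/371
1/687834: ceiling(687834/1) = 687834, use 1/687834
Result: 6/103 = 1/18 + 1/371 + 1/687834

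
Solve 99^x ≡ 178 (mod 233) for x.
98

Baby-step giant-step with step n = ⌈√233⌉ = 16.
Baby steps 99^j mod 233 (j:value) for j=0..15: 0:1, 1:99, 2:15, 3:87, 4:225, 5:140, 6:113, 7:3, 8:64, 9:45, 10:28, 11:209, 12:187, 13:106, 14:9, 15:192.
Giant-step multiplier: 99^(-16) ≡ 99^(232-16) = 99^216 ≡ 126 (mod 233).
Giant steps γ_i = 178·126^i mod 233: γ_0=178, γ_1=60, γ_2=104, γ_3=56, γ_4=66, γ_5=161, γ_6=15 (in table at j=2).
x = i·n + j = 6·16 + 2 = 98.
Check: 99^98 ≡ 178 (mod 233).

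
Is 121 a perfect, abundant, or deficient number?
deficient

Proper divisors of 121: sum = 1 + 11 = 12
Since 12 < 121, 121 is deficient.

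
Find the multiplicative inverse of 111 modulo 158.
121

gcd(111, 158) = 1, so the inverse exists.
Extended Euclidean algorithm on (158, 111):
158 = 1 × 111 + 47  ⟹  47 = (1)·158 + (-1)·111
111 = 2 × 47 + 17  ⟹  17 = (-2)·158 + (3)·111
47 = 2 × 17 + 13  ⟹  13 = (5)·158 + (-7)·111
17 = 1 × 13 + 4  ⟹  4 = (-7)·158 + (10)·111
13 = 3 × 4 + 1  ⟹  1 = (26)·158 + (-37)·111
So (-37)·111 ≡ 1 (mod 158), i.e. 111^(-1) ≡ -37 ≡ 121 (mod 158).
Check: 111 × 121 = 13431 ≡ 1 (mod 158)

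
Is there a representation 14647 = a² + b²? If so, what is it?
Not possible

Factorization: 14647 = 97 × 151
By Fermat: n is sum of two squares iff every prime p ≡ 3 (mod 4) appears to even power.
Prime(s) ≡ 3 (mod 4) with odd exponent: [(151, 1)]
Therefore 14647 cannot be expressed as a² + b².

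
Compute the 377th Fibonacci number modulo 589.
419

Matrix identity: Q^n = [[F_(n+1), F_n], [F_n, F_(n-1)]] with Q = [[1,1],[1,0]].
n = 377 = 101111001₂. Square-and-multiply, entries mod 589:
Q^1 = [[1,1],[1,0]]
Q^2 = (Q^1)² = [[2,1],[1,1]]
Q^5 = (Q^2)²·Q = [[8,5],[5,3]]
Q^11 = (Q^5)²·Q = [[144,89],[89,55]]
Q^23 = (Q^11)²·Q = [[426,385],[385,41]]
Q^47 = (Q^23)²·Q = [[11,450],[450,150]]
Q^94 = (Q^47)² = [[5,3],[3,2]]
Q^188 = (Q^94)² = [[34,21],[21,13]]
Q^377 = (Q^188)²·Q = [[228,419],[419,398]]
F_377 mod 589 = Q^377[0][1] = 419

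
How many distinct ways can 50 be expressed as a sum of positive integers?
204226

p(n) counts ways to write n as a sum of positive integers (order ignored).
Euler's pentagonal recurrence: p(k) = p(k-1) + p(k-2) - p(k-5) - p(k-7) + p(k-12) + p(k-15) - ... (offsets j(3j∓1)/2, signs ++--, p(0)=1, p(<0)=0).
DP table for k = 0..49: p(0)=1, p(1)=1, p(2)=2, p(3)=3, p(4)=5, p(5)=7, p(6)=11, p(7)=15, p(8)=22, p(9)=30, p(10)=42, p(11)=56, p(12)=77, p(13)=101, p(14)=135, p(15)=176, p(16)=231, p(17)=297, p(18)=385, p(19)=490, p(20)=627, p(21)=792, p(22)=1002, p(23)=1255, p(24)=1575, p(25)=1958, p(26)=2436, p(27)=3010, p(28)=3718, p(29)=4565, p(30)=5604, p(31)=6842, p(32)=8349, p(33)=10143, p(34)=12310, p(35)=14883, p(36)=17977, p(37)=21637, p(38)=26015, p(39)=31185, p(40)=37338, p(41)=44583, p(42)=53174, p(43)=63261, p(44)=75175, p(45)=89134, p(46)=105558, p(47)=124754, p(48)=147273, p(49)=173525.
Final step: p(50) = p(49) + p(48) - p(45) - p(43) + p(38) + p(35) - p(28) - p(24) + p(15) + p(10)
= 173525 + 147273 - 89134 - 63261 + 26015 + 14883 - 3718 - 1575 + 176 + 42
= 204226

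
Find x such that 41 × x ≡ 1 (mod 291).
71

gcd(41, 291) = 1, so the inverse exists.
Extended Euclidean algorithm on (291, 41):
291 = 7 × 41 + 4  ⟹  4 = (1)·291 + (-7)·41
41 = 10 × 4 + 1  ⟹  1 = (-10)·291 + (71)·41
So (71)·41 ≡ 1 (mod 291), i.e. 41^(-1) ≡ 71 (mod 291).
Check: 41 × 71 = 2911 ≡ 1 (mod 291)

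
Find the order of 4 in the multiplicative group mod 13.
6

13 is prime, so ord(4) divides φ(13) = 12.
Divisors of 12: 1, 2, 3, 4, 6, 12.
Repeated squaring: 4^1 ≡ 4, 4^2 ≡ 3, 4^4 ≡ 9, 4^8 ≡ 3 (mod 13).
Test 4^d mod 13 for each divisor d in increasing order:
4^1 ≡ 4
4^2 ≡ 3
4^3 = 4^2·4^1 ≡ 12
4^4 ≡ 9
4^6 = 4^4·4^2 ≡ 1  ← first divisor giving 1
The order is 6.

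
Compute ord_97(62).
6

97 is prime, so ord(62) divides φ(97) = 96.
Divisors of 96: 1, 2, 3, 4, 6, 8, 12, 16, 24, 32, 48, 96.
Repeated squaring: 62^1 ≡ 62, 62^2 ≡ 61, 62^4 ≡ 35, 62^8 ≡ 61, 62^16 ≡ 35, 62^32 ≡ 61, 62^64 ≡ 35 (mod 97).
Test 62^d mod 97 for each divisor d in increasing order:
62^1 ≡ 62
62^2 ≡ 61
62^3 = 62^2·62^1 ≡ 96
62^4 ≡ 35
62^6 = 62^4·62^2 ≡ 1  ← first divisor giving 1
The order is 6.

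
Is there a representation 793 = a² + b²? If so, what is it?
3² + 28² (a=3, b=28)

Factorization: 793 = 13 × 61
By Fermat: n is sum of two squares iff every prime p ≡ 3 (mod 4) appears to even power.
All primes ≡ 3 (mod 4) appear to even power.
Search a = 0, 1, 2, … for 793 - a² a perfect square: first hit at a = 3: 793 - 9 = 784 = 28².
793 = 3² + 28² = 9 + 784 ✓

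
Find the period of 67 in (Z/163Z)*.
162

163 is prime, so ord(67) divides φ(163) = 162.
Divisors of 162: 1, 2, 3, 6, 9, 18, 27, 54, 81, 162.
Repeated squaring: 67^1 ≡ 67, 67^2 ≡ 88, 67^4 ≡ 83, 67^8 ≡ 43, 67^16 ≡ 56, 67^32 ≡ 39, 67^64 ≡ 54, 67^128 ≡ 145 (mod 163).
Test 67^d mod 163 for each divisor d in increasing order:
67^1 ≡ 67
67^2 ≡ 88
67^3 = 67^2·67^1 ≡ 28
67^6 = 67^4·67^2 ≡ 132
67^9 = 67^8·67^1 ≡ 110
67^18 = 67^16·67^2 ≡ 38
67^27 = 67^16·67^8·67^2·67^1 ≡ 105
67^54 = 67^32·67^16·67^4·67^2 ≡ 104
67^81 = 67^64·67^16·67^1 ≡ 162
67^162 = 67^128·67^32·67^2 ≡ 1  ← first divisor giving 1
The order is 162.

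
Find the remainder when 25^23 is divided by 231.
16

Repeated squaring. Binary of 23 = 10111.
25^1 ≡ 25 (mod 231); 25^2 ≡ 163 (mod 231); 25^4 ≡ 4 (mod 231); 25^8 ≡ 16 (mod 231); 25^16 ≡ 25 (mod 231)
25^23 = 25^1 × 25^2 × 25^4 × 25^16 ≡ 16 (mod 231)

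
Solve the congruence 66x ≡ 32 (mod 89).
x ≡ 76 (mod 89)

gcd(66, 89) = 1, which divides 32, so solutions exist.
Find 66^(-1) mod 89 by the extended Euclidean algorithm:
89 = 1 × 66 + 23  ⟹  23 = (1)·89 + (-1)·66
66 = 2 × 23 + 20  ⟹  20 = (-2)·89 + (3)·66
23 = 1 × 20 + 3  ⟹  3 = (3)·89 + (-4)·66
20 = 6 × 3 + 2  ⟹  2 = (-20)·89 + (27)·66
3 = 1 × 2 + 1  ⟹  1 = (23)·89 + (-31)·66
So (-31)·66 ≡ 1 (mod 89), i.e. 66^(-1) ≡ -31 ≡ 58 (mod 89).
x ≡ 58 × 32 = 1856 ≡ 76 (mod 89).
Check: 66 × 76 = 5016 ≡ 32 (mod 89).
Unique solution: x ≡ 76 (mod 89)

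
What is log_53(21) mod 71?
59

Baby-step giant-step with step n = ⌈√71⌉ = 9.
Baby steps 53^j mod 71 (j:value) for j=0..8: 0:1, 1:53, 2:40, 3:61, 4:38, 5:26, 6:29, 7:46, 8:24.
Giant-step multiplier: 53^(-9) ≡ 53^(70-9) = 53^61 ≡ 59 (mod 71).
Giant steps γ_i = 21·59^i mod 71: γ_0=21, γ_1=32, γ_2=42, γ_3=64, γ_4=13, γ_5=57, γ_6=26 (in table at j=5).
x = i·n + j = 6·9 + 5 = 59.
Check: 53^59 ≡ 21 (mod 71).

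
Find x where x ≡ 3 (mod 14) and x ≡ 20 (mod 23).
227

Using Chinese Remainder Theorem:
M = 14 × 23 = 322
M1 = 23, M2 = 14
y1 = 23^(-1) mod 14 = 11
y2 = 14^(-1) mod 23 = 5
x = (3×23×11 + 20×14×5) mod 322 = 227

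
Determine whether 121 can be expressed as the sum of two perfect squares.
0² + 11² (a=0, b=11)

Factorization: 121 = 11^2
By Fermat: n is sum of two squares iff every prime p ≡ 3 (mod 4) appears to even power.
All primes ≡ 3 (mod 4) appear to even power.
Search a = 0, 1, 2, … for 121 - a² a perfect square: first hit at a = 0: 121 - 0 = 121 = 11².
121 = 0² + 11² = 0 + 121 ✓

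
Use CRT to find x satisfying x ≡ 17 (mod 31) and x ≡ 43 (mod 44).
1319

Using Chinese Remainder Theorem:
M = 31 × 44 = 1364
M1 = 44, M2 = 31
y1 = 44^(-1) mod 31 = 12
y2 = 31^(-1) mod 44 = 27
x = (17×44×12 + 43×31×27) mod 1364 = 1319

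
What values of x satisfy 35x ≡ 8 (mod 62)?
x ≡ 2 (mod 62)

gcd(35, 62) = 1, which divides 8, so solutions exist.
Find 35^(-1) mod 62 by the extended Euclidean algorithm:
62 = 1 × 35 + 27  ⟹  27 = (1)·62 + (-1)·35
35 = 1 × 27 + 8  ⟹  8 = (-1)·62 + (2)·35
27 = 3 × 8 + 3  ⟹  3 = (4)·62 + (-7)·35
8 = 2 × 3 + 2  ⟹  2 = (-9)·62 + (16)·35
3 = 1 × 2 + 1  ⟹  1 = (13)·62 + (-23)·35
So (-23)·35 ≡ 1 (mod 62), i.e. 35^(-1) ≡ -23 ≡ 39 (mod 62).
x ≡ 39 × 8 = 312 ≡ 2 (mod 62).
Check: 35 × 2 = 70 ≡ 8 (mod 62).
Unique solution: x ≡ 2 (mod 62)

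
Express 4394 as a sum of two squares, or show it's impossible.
13² + 65² (a=13, b=65)

Factorization: 4394 = 2 × 13^3
By Fermat: n is sum of two squares iff every prime p ≡ 3 (mod 4) appears to even power.
All primes ≡ 3 (mod 4) appear to even power.
Search a = 0, 1, 2, … for 4394 - a² a perfect square: first hit at a = 13: 4394 - 169 = 4225 = 65².
4394 = 13² + 65² = 169 + 4225 ✓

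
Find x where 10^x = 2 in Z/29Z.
11

Baby-step giant-step with step n = ⌈√29⌉ = 6.
Baby steps 10^j mod 29 (j:value) for j=0..5: 0:1, 1:10, 2:13, 3:14, 4:24, 5:8.
Giant-step multiplier: 10^(-6) ≡ 10^(28-6) = 10^22 ≡ 4 (mod 29).
Giant steps γ_i = 2·4^i mod 29: γ_0=2, γ_1=8 (in table at j=5).
x = i·n + j = 1·6 + 5 = 11.
Check: 10^11 ≡ 2 (mod 29).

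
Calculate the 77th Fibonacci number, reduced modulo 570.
347

Matrix identity: Q^n = [[F_(n+1), F_n], [F_n, F_(n-1)]] with Q = [[1,1],[1,0]].
n = 77 = 1001101₂. Square-and-multiply, entries mod 570:
Q^1 = [[1,1],[1,0]]
Q^2 = (Q^1)² = [[2,1],[1,1]]
Q^4 = (Q^2)² = [[5,3],[3,2]]
Q^9 = (Q^4)²·Q = [[55,34],[34,21]]
Q^19 = (Q^9)²·Q = [[495,191],[191,304]]
Q^38 = (Q^19)² = [[496,419],[419,77]]
Q^77 = (Q^38)²·Q = [[464,347],[347,117]]
F_77 mod 570 = Q^77[0][1] = 347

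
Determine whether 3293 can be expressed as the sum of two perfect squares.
22² + 53² (a=22, b=53)

Factorization: 3293 = 37 × 89
By Fermat: n is sum of two squares iff every prime p ≡ 3 (mod 4) appears to even power.
All primes ≡ 3 (mod 4) appear to even power.
Search a = 0, 1, 2, … for 3293 - a² a perfect square: first hit at a = 22: 3293 - 484 = 2809 = 53².
3293 = 22² + 53² = 484 + 2809 ✓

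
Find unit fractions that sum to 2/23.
1/12 + 1/276

Greedy algorithm:
2/23: ceiling(23/2) = 12, use 1/12
1/276: ceiling(276/1) = 276, use 1/276
Result: 2/23 = 1/12 + 1/276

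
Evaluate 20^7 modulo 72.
56

Repeated squaring. Binary of 7 = 111.
20^1 ≡ 20 (mod 72); 20^2 ≡ 40 (mod 72); 20^4 ≡ 16 (mod 72)
20^7 = 20^1 × 20^2 × 20^4 ≡ 56 (mod 72)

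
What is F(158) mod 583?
109

Matrix identity: Q^n = [[F_(n+1), F_n], [F_n, F_(n-1)]] with Q = [[1,1],[1,0]].
n = 158 = 10011110₂. Square-and-multiply, entries mod 583:
Q^1 = [[1,1],[1,0]]
Q^2 = (Q^1)² = [[2,1],[1,1]]
Q^4 = (Q^2)² = [[5,3],[3,2]]
Q^9 = (Q^4)²·Q = [[55,34],[34,21]]
Q^19 = (Q^9)²·Q = [[352,100],[100,252]]
Q^39 = (Q^19)²·Q = [[165,397],[397,351]]
Q^79 = (Q^39)²·Q = [[242,23],[23,219]]
Q^158 = (Q^79)² = [[210,109],[109,101]]
F_158 mod 583 = Q^158[0][1] = 109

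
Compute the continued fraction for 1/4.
[0; 4]

Euclidean algorithm steps:
1 = 0 × 4 + 1
4 = 4 × 1 + 0
Continued fraction: [0; 4]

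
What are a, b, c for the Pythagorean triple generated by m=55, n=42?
(1261, 4620, 4789)

Euclid's formula: a = m² - n², b = 2mn, c = m² + n²
m = 55, n = 42
a = 55² - 42² = 3025 - 1764 = 1261
b = 2 × 55 × 42 = 4620
c = 55² + 42² = 3025 + 1764 = 4789
Verification: 1261² + 4620² = 1590121 + 21344400 = 22934521 = 4789² ✓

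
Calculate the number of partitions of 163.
142798995930

p(n) counts ways to write n as a sum of positive integers (order ignored).
Euler's pentagonal recurrence: p(k) = p(k-1) + p(k-2) - p(k-5) - p(k-7) + p(k-12) + p(k-15) - ... (offsets j(3j∓1)/2, signs ++--, p(0)=1, p(<0)=0).
DP table for k = 0..162: p(0)=1, p(1)=1, p(2)=2, p(3)=3, p(4)=5, p(5)=7, p(6)=11, p(7)=15, p(8)=22, p(9)=30, p(10)=42, p(11)=56, p(12)=77, p(13)=101, p(14)=135, p(15)=176, p(16)=231, p(17)=297, p(18)=385, p(19)=490, p(20)=627, p(21)=792, p(22)=1002, p(23)=1255, p(24)=1575, p(25)=1958, p(26)=2436, p(27)=3010, p(28)=3718, p(29)=4565, p(30)=5604, p(31)=6842, p(32)=8349, p(33)=10143, p(34)=12310, p(35)=14883, p(36)=17977, p(37)=21637, p(38)=26015, p(39)=31185, p(40)=37338, p(41)=44583, p(42)=53174, p(43)=63261, p(44)=75175, p(45)=89134, p(46)=105558, p(47)=124754, p(48)=147273, p(49)=173525, p(50)=204226, p(51)=239943, p(52)=281589, p(53)=329931, p(54)=386155, p(55)=451276, p(56)=526823, p(57)=614154, p(58)=715220, p(59)=831820, p(60)=966467, p(61)=1121505, p(62)=1300156, p(63)=1505499, p(64)=1741630, p(65)=2012558, p(66)=2323520, p(67)=2679689, p(68)=3087735, p(69)=3554345, p(70)=4087968, p(71)=4697205, p(72)=5392783, p(73)=6185689, p(74)=7089500, p(75)=8118264, p(76)=9289091, p(77)=10619863, p(78)=12132164, p(79)=13848650, p(80)=15796476, p(81)=18004327, p(82)=20506255, p(83)=23338469, p(84)=26543660, p(85)=30167357, p(86)=34262962, p(87)=38887673, p(88)=44108109, p(89)=49995925, p(90)=56634173, p(91)=64112359, p(92)=72533807, p(93)=82010177, p(94)=92669720, p(95)=104651419, p(96)=118114304, p(97)=133230930, p(98)=150198136, p(99)=169229875, p(100)=190569292, p(101)=214481126, p(102)=241265379, p(103)=271248950, p(104)=304801365, p(105)=342325709, p(106)=384276336, p(107)=431149389, p(108)=483502844, p(109)=541946240, p(110)=607163746, p(111)=679903203, p(112)=761002156, p(113)=851376628, p(114)=952050665, p(115)=1064144451, p(116)=1188908248, p(117)=1327710076, p(118)=1482074143, p(119)=1653668665, p(120)=1844349560, p(121)=2056148051, p(122)=2291320912, p(123)=2552338241, p(124)=2841940500, p(125)=3163127352, p(126)=3519222692, p(127)=3913864295, p(128)=4351078600, p(129)=4835271870, p(130)=5371315400, p(131)=5964539504, p(132)=6620830889, p(133)=7346629512, p(134)=8149040695, p(135)=9035836076, p(136)=10015581680, p(137)=11097645016, p(138)=12292341831, p(139)=13610949895, p(140)=15065878135, p(141)=16670689208, p(142)=18440293320, p(143)=20390982757, p(144)=22540654445, p(145)=24908858009, p(146)=27517052599, p(147)=30388671978, p(148)=33549419497, p(149)=37027355200, p(150)=40853235313, p(151)=45060624582, p(152)=49686288421, p(153)=54770336324, p(154)=60356673280, p(155)=66493182097, p(156)=73232243759, p(157)=80630964769, p(158)=88751778802, p(159)=97662728555, p(160)=107438159466, p(161)=118159068427, p(162)=129913904637.
Final step: p(163) = p(162) + p(161) - p(158) - p(156) + p(151) + p(148) - p(141) - p(137) + p(128) + p(123) - p(112) - p(106) + p(93) + p(86) - p(71) - p(63) + p(46) + p(37) - p(18) - p(8)
= 129913904637 + 118159068427 - 88751778802 - 73232243759 + 45060624582 + 33549419497 - 16670689208 - 11097645016 + 4351078600 + 2552338241 - 761002156 - 384276336 + 82010177 + 34262962 - 4697205 - 1505499 + 105558 + 21637 - 385 - 22
= 142798995930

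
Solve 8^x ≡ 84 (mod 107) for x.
3

Baby-step giant-step with step n = ⌈√107⌉ = 11.
Baby steps 8^j mod 107 (j:value) for j=0..10: 0:1, 1:8, 2:64, 3:84, 4:30, 5:26, 6:101, 7:59, 8:44, 9:31, 10:34.
h = 84 is already in the table at j=3, so x = 3.
Check: 8^3 ≡ 84 (mod 107).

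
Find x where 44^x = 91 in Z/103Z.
32

Baby-step giant-step with step n = ⌈√103⌉ = 11.
Baby steps 44^j mod 103 (j:value) for j=0..10: 0:1, 1:44, 2:82, 3:3, 4:29, 5:40, 6:9, 7:87, 8:17, 9:27, 10:55.
Giant-step multiplier: 44^(-11) ≡ 44^(102-11) = 44^91 ≡ 101 (mod 103).
Giant steps γ_i = 91·101^i mod 103: γ_0=91, γ_1=24, γ_2=55 (in table at j=10).
x = i·n + j = 2·11 + 10 = 32.
Check: 44^32 ≡ 91 (mod 103).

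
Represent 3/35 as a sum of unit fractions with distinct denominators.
1/12 + 1/420

Greedy algorithm:
3/35: ceiling(35/3) = 12, use 1/12
1/420: ceiling(420/1) = 420, use 1/420
Result: 3/35 = 1/12 + 1/420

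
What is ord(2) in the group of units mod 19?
18

19 is prime, so ord(2) divides φ(19) = 18.
Divisors of 18: 1, 2, 3, 6, 9, 18.
Repeated squaring: 2^1 ≡ 2, 2^2 ≡ 4, 2^4 ≡ 16, 2^8 ≡ 9, 2^16 ≡ 5 (mod 19).
Test 2^d mod 19 for each divisor d in increasing order:
2^1 ≡ 2
2^2 ≡ 4
2^3 = 2^2·2^1 ≡ 8
2^6 = 2^4·2^2 ≡ 7
2^9 = 2^8·2^1 ≡ 18
2^18 = 2^16·2^2 ≡ 1  ← first divisor giving 1
The order is 18.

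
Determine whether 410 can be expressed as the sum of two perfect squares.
7² + 19² (a=7, b=19)

Factorization: 410 = 2 × 5 × 41
By Fermat: n is sum of two squares iff every prime p ≡ 3 (mod 4) appears to even power.
All primes ≡ 3 (mod 4) appear to even power.
Search a = 0, 1, 2, … for 410 - a² a perfect square: first hit at a = 7: 410 - 49 = 361 = 19².
410 = 7² + 19² = 49 + 361 ✓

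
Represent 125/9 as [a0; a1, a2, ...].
[13; 1, 8]

Euclidean algorithm steps:
125 = 13 × 9 + 8
9 = 1 × 8 + 1
8 = 8 × 1 + 0
Continued fraction: [13; 1, 8]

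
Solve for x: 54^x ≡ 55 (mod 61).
43

Baby-step giant-step with step n = ⌈√61⌉ = 8.
Baby steps 54^j mod 61 (j:value) for j=0..7: 0:1, 1:54, 2:49, 3:23, 4:22, 5:29, 6:41, 7:18.
Giant-step multiplier: 54^(-8) ≡ 54^(60-8) = 54^52 ≡ 15 (mod 61).
Giant steps γ_i = 55·15^i mod 61: γ_0=55, γ_1=32, γ_2=53, γ_3=2, γ_4=30, γ_5=23 (in table at j=3).
x = i·n + j = 5·8 + 3 = 43.
Check: 54^43 ≡ 55 (mod 61).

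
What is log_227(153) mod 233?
181

Baby-step giant-step with step n = ⌈√233⌉ = 16.
Baby steps 227^j mod 233 (j:value) for j=0..15: 0:1, 1:227, 2:36, 3:17, 4:131, 5:146, 6:56, 7:130, 8:152, 9:20, 10:113, 11:21, 12:107, 13:57, 14:124, 15:188.
Giant-step multiplier: 227^(-16) ≡ 227^(232-16) = 227^216 ≡ 63 (mod 233).
Giant steps γ_i = 153·63^i mod 233: γ_0=153, γ_1=86, γ_2=59, γ_3=222, γ_4=6, γ_5=145, γ_6=48, γ_7=228, γ_8=151, γ_9=193, γ_10=43, γ_11=146 (in table at j=5).
x = i·n + j = 11·16 + 5 = 181.
Check: 227^181 ≡ 153 (mod 233).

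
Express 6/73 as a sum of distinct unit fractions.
1/13 + 1/190 + 1/180310

Greedy algorithm:
6/73: ceiling(73/6) = 13, use 1/13
5/949: ceiling(949/5) = 190, use 1/190
1/180310: ceiling(180310/1) = 180310, use 1/180310
Result: 6/73 = 1/13 + 1/190 + 1/180310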